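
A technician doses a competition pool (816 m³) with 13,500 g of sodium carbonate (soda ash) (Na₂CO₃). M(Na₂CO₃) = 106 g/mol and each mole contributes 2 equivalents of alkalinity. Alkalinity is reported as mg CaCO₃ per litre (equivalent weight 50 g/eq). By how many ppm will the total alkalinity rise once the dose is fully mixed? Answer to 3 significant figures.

Volume: 816 m³ = 816,000 L.
Moles of Na₂CO₃: 13,500 g ÷ 106 g/mol = 127.4 mol → 254.7 eq of alkalinity.
As CaCO₃: 254.7 eq × 50 g/eq = 12,740 g.
Rise: 12,740 g / 816,000 L × 1000 = 15.61 mg/L.

15.6 ppm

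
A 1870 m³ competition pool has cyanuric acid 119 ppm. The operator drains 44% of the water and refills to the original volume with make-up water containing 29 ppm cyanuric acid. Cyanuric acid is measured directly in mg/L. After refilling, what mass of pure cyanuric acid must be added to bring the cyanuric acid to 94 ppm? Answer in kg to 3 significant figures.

Volume: 1870 m³ = 1,870,000 L.
After draining 44% and refilling: 119 × 0.56 + 29 × 0.44 = 79.4 ppm.
Deficit to target: 94 − 79.4 = 14.6 mg/L.
Mass: 14.6 mg/L × 1,870,000 L = 27,300 g cyanuric acid.

27.3 kg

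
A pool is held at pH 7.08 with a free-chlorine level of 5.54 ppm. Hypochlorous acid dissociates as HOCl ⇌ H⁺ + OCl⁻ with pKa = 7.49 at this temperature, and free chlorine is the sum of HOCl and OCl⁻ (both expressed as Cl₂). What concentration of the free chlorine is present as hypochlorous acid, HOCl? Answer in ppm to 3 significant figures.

3.99 ppm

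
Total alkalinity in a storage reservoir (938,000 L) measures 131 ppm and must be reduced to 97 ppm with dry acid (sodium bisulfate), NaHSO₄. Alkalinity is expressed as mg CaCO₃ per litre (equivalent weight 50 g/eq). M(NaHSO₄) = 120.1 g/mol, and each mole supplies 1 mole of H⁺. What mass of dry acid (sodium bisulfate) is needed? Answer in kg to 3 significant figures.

76.6 kg

Alkalinity to neutralize: (131 − 97) = 34 mg/L as CaCO₃ × 938,000 L = 31,890 g as CaCO₃.
Equivalents of H⁺ required: 31,890 ÷ 50 g/eq = 637.8 eq = 637.8 mol NaHSO₄.
Mass of NaHSO₄: 637.8 × 120.1 = 76,600 g.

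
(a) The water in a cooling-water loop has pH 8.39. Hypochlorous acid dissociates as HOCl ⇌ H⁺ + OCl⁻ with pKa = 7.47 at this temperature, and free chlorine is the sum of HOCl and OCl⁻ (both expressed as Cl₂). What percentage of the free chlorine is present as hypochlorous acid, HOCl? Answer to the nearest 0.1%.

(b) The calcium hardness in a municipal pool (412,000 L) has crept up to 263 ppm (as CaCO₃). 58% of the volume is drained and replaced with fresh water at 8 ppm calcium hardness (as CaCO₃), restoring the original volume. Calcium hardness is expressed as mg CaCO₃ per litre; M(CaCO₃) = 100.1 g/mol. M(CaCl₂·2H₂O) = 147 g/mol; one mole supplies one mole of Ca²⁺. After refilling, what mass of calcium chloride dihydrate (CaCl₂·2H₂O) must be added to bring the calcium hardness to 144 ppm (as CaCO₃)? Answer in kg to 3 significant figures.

(a) [OCl⁻]/[HOCl] = 10^(pH − pKa) = 10^(8.39 − 7.47) = 10^0.92 = 8.318.
(a) Fraction as HOCl = 1 / (1 + 8.318) = 0.1073.

(b) After draining 58% and refilling: 263 × 0.42 + 8 × 0.58 = 115.1 ppm.
(b) Deficit to target: 144 − 115.1 = 28.9 mg/L.
(b) As CaCO₃: 28.9 mg/L × 412,000 L = 11,910 g; ÷ 100.1 = 118.9 mol Ca²⁺.
(b) Mass: 118.9 × 147 = 17,490 g.

(a) 10.7%; (b) 17.5 kg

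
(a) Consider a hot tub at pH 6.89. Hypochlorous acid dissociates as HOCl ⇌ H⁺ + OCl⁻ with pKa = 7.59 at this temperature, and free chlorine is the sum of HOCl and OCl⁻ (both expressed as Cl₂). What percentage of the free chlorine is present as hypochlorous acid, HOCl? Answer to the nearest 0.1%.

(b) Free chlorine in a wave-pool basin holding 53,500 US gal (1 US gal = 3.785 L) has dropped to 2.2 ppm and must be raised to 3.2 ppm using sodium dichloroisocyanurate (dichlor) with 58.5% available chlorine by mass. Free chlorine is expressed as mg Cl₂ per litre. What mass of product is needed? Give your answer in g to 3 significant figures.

(a) 83.4%; (b) 346 g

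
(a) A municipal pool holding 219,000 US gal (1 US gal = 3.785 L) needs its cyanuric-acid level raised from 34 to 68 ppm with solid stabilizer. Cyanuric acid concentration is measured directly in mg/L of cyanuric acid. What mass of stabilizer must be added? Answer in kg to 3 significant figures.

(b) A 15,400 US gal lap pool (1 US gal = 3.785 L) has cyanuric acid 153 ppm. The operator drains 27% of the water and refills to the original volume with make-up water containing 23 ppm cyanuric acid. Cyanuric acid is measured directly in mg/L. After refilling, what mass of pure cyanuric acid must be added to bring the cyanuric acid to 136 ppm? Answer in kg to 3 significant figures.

(a) Volume: 219,000 US gal × 3.785 L/gal = 828,915 L.
(a) CYA to add: (68 − 34) = 34 mg/L × 828,915 L = 28,180 g cyanuric acid.

(b) Volume: 15,400 US gal × 3.785 L/gal = 58,289 L.
(b) After draining 27% and refilling: 153 × 0.73 + 23 × 0.27 = 117.9 ppm.
(b) Deficit to target: 136 − 117.9 = 18.1 mg/L.
(b) Mass: 18.1 mg/L × 58,289 L = 1055 g cyanuric acid.

(a) 28.2 kg; (b) 1.06 kg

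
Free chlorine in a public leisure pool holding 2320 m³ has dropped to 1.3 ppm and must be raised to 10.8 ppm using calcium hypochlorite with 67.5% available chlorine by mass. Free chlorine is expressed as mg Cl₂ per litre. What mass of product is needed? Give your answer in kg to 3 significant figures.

32.7 kg

Volume: 2320 m³ = 2,320,000 L.
Chlorine deficit: 10.8 − 1.3 = 9.5 ppm = 9.5 mg/L as Cl₂.
Cl₂ equivalent needed: 9.5 mg/L × 2,320,000 L = 22,040,000 mg = 22,040 g.
Product at 67.5% available chlorine: 22,040 / 0.675 = 32,650 g.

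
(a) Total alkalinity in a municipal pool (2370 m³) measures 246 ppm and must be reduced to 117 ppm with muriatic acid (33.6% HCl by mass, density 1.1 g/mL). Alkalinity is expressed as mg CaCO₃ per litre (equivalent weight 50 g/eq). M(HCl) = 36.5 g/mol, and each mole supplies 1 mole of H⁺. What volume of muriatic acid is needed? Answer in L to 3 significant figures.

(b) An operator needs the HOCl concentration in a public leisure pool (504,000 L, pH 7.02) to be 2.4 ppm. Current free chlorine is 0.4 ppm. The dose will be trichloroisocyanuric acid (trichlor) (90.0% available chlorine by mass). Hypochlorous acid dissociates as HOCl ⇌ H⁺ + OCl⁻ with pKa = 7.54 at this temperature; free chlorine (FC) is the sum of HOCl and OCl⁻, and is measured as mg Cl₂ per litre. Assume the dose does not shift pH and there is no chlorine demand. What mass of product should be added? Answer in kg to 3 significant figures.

(a) Volume: 2370 m³ = 2,370,000 L.
(a) Alkalinity to neutralize: (246 − 117) = 129 mg/L as CaCO₃ × 2,370,000 L = 305,700 g as CaCO₃.
(a) Equivalents of H⁺ required: 305,700 ÷ 50 g/eq = 6115 eq = 6115 mol HCl.
(a) Mass of HCl: 6115 × 36.5 = 223,200 g.
(a) Mass of 33.6% solution: 223,200 / 0.336 = 664,200 g.
(a) Volume: 664,200 g ÷ 1.1 g/mL = 603,800 mL.

(b) [OCl⁻]/[HOCl] = 10^(pH − pKa) = 10^(7.02 − 7.54) = 0.302; fraction as HOCl = 1/(1 + 0.302) = 0.7681.
(b) Free chlorine required for 2.4 ppm HOCl: 2.4 / 0.7681 = 3.125 ppm.
(b) FC to add: 3.125 − 0.4 = 2.725 mg/L as Cl₂.
(b) Cl₂ equivalent: 2.725 mg/L × 504,000 L = 1373 g.
(b) Product at 90.0% available Cl: 1373 / 0.9 = 1526 g.

(a) 604 L; (b) 1.53 kg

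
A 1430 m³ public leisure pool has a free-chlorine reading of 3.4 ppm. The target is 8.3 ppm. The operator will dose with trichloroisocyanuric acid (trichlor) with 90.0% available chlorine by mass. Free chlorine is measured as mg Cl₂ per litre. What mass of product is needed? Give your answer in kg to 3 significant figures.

Volume: 1430 m³ = 1,430,000 L.
Chlorine deficit: 8.3 − 3.4 = 4.9 ppm = 4.9 mg/L as Cl₂.
Cl₂ equivalent needed: 4.9 mg/L × 1,430,000 L = 7,007,000 mg = 7007 g.
Product at 90.0% available chlorine: 7007 / 0.9 = 7786 g.

7.79 kg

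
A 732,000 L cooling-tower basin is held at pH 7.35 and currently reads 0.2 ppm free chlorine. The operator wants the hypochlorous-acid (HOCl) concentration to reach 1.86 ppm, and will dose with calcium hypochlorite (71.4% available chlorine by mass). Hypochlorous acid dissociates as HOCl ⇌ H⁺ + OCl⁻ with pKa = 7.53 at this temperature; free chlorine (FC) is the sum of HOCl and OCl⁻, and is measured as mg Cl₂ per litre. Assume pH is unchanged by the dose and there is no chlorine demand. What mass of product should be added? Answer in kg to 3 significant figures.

[OCl⁻]/[HOCl] = 10^(pH − pKa) = 10^(7.35 − 7.53) = 0.6607; fraction as HOCl = 1/(1 + 0.6607) = 0.6022.
Free chlorine required for 1.86 ppm HOCl: 1.86 / 0.6022 = 3.089 ppm.
FC to add: 3.089 − 0.2 = 2.889 mg/L as Cl₂.
Cl₂ equivalent: 2.889 mg/L × 732,000 L = 2115 g.
Product at 71.4% available Cl: 2115 / 0.714 = 2962 g.

2.96 kg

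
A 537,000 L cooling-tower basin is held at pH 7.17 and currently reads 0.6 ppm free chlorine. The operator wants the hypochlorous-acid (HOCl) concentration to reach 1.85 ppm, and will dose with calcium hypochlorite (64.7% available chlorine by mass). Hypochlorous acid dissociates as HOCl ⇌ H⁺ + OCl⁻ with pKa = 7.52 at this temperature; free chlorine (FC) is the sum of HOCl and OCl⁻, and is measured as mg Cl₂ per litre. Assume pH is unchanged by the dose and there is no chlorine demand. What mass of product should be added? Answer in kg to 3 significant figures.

[OCl⁻]/[HOCl] = 10^(pH − pKa) = 10^(7.17 − 7.52) = 0.4467; fraction as HOCl = 1/(1 + 0.4467) = 0.6912.
Free chlorine required for 1.85 ppm HOCl: 1.85 / 0.6912 = 2.676 ppm.
FC to add: 2.676 − 0.6 = 2.076 mg/L as Cl₂.
Cl₂ equivalent: 2.076 mg/L × 537,000 L = 1115 g.
Product at 64.7% available Cl: 1115 / 0.647 = 1723 g.

1.72 kg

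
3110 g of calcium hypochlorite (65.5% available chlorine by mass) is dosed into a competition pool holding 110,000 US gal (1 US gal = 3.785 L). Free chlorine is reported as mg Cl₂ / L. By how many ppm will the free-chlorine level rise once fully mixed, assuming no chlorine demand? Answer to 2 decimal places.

4.89 ppm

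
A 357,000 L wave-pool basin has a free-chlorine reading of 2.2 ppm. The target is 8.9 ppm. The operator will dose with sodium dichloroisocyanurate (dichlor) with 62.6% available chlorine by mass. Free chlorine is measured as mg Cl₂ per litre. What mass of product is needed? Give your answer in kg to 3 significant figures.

3.82 kg

Chlorine deficit: 8.9 − 2.2 = 6.7 ppm = 6.7 mg/L as Cl₂.
Cl₂ equivalent needed: 6.7 mg/L × 357,000 L = 2,392,000 mg = 2392 g.
Product at 62.6% available chlorine: 2392 / 0.626 = 3821 g.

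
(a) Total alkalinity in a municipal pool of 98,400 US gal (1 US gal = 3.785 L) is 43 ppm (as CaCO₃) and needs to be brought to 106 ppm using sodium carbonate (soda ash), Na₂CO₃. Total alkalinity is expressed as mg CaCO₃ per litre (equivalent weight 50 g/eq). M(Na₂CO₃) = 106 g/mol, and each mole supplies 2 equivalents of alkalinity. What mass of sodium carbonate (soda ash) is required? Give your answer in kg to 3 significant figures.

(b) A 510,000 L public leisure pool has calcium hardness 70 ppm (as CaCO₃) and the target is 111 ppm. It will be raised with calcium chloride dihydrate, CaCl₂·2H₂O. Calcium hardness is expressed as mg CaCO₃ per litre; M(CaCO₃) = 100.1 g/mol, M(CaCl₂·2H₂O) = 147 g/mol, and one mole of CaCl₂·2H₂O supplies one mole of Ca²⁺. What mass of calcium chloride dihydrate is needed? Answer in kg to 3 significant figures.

(a) Volume: 98,400 US gal × 3.785 L/gal = 372,444 L.
(a) Alkalinity to add: (106 − 43) = 63 mg/L as CaCO₃ × 372,444 L = 23,460 g as CaCO₃.
(a) Equivalents: 23,460 g ÷ 50 g/eq = 469.3 eq.
(a) Each mole of Na₂CO₃ supplies 2 eq, so 469.3 / 2 = 234.6 mol.
(a) Mass: 234.6 mol × 106 g/mol = 24,870 g.

(b) Hardness to add: (111 − 70) = 41 mg/L as CaCO₃ × 510,000 L = 20,910 g as CaCO₃.
(b) Moles of Ca²⁺ (1 mol Ca²⁺ ≡ 1 mol CaCO₃): 20,910 / 100.1 g/mol = 208.9 mol.
(b) Mass of CaCl₂·2H₂O: 208.9 × 147 = 30,710 g.

(a) 24.9 kg; (b) 30.7 kg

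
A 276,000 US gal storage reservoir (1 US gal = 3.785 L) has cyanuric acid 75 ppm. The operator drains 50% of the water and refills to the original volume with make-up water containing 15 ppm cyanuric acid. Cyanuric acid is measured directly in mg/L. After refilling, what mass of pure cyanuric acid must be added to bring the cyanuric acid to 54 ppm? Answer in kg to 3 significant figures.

Volume: 276,000 US gal × 3.785 L/gal = 1,044,660 L.
After draining 50% and refilling: 75 × 0.50 + 15 × 0.50 = 45 ppm.
Deficit to target: 54 − 45 = 9 mg/L.
Mass: 9 mg/L × 1,044,660 L = 9402 g cyanuric acid.

9.40 kg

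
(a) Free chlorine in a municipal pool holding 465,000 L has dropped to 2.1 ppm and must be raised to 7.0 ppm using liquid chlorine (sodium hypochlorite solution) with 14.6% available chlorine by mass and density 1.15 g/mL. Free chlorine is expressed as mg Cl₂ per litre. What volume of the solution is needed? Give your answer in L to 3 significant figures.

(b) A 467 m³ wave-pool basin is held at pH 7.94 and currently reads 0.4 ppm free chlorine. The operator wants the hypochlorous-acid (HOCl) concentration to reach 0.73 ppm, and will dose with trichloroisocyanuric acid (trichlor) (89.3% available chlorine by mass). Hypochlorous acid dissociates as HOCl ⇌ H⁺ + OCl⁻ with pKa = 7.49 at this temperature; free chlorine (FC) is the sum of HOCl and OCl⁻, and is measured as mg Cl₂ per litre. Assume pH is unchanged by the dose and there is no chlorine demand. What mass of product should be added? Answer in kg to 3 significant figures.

(a) Chlorine deficit: 7.0 − 2.1 = 4.9 ppm = 4.9 mg/L as Cl₂.
(a) Cl₂ equivalent needed: 4.9 mg/L × 465,000 L = 2,278,000 mg = 2278 g.
(a) Product at 14.6% available chlorine: 2278 / 0.146 = 15,610 g.
(a) Volume at density 1.15 g/mL: 15,610 g ÷ 1.15 g/mL = 13,570 mL.

(b) Volume: 467 m³ = 467,000 L.
(b) [OCl⁻]/[HOCl] = 10^(pH − pKa) = 10^(7.94 − 7.49) = 2.818; fraction as HOCl = 1/(1 + 2.818) = 0.2619.
(b) Free chlorine required for 0.73 ppm HOCl: 0.73 / 0.2619 = 2.787 ppm.
(b) FC to add: 2.787 − 0.4 = 2.387 mg/L as Cl₂.
(b) Cl₂ equivalent: 2.387 mg/L × 467,000 L = 1115 g.
(b) Product at 89.3% available Cl: 1115 / 0.893 = 1249 g.

(a) 13.6 L; (b) 1.25 kg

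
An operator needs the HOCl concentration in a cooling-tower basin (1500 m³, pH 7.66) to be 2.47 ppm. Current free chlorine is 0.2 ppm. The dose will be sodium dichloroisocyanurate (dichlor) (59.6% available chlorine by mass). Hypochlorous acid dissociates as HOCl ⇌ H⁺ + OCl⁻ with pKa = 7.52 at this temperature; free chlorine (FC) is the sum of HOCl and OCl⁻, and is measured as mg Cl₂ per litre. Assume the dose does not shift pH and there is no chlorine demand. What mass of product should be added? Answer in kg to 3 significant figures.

Volume: 1500 m³ = 1,500,000 L.
[OCl⁻]/[HOCl] = 10^(pH − pKa) = 10^(7.66 − 7.52) = 1.38; fraction as HOCl = 1/(1 + 1.38) = 0.4201.
Free chlorine required for 2.47 ppm HOCl: 2.47 / 0.4201 = 5.88 ppm.
FC to add: 5.88 − 0.2 = 5.68 mg/L as Cl₂.
Cl₂ equivalent: 5.68 mg/L × 1,500,000 L = 8519 g.
Product at 59.6% available Cl: 8519 / 0.596 = 14,290 g.

14.3 kg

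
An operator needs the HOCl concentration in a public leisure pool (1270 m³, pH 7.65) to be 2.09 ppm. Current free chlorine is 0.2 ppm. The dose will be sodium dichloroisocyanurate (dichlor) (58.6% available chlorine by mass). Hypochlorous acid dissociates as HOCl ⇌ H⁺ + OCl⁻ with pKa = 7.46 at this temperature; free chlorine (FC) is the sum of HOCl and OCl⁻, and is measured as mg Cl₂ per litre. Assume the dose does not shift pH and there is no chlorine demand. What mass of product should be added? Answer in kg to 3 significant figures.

11.1 kg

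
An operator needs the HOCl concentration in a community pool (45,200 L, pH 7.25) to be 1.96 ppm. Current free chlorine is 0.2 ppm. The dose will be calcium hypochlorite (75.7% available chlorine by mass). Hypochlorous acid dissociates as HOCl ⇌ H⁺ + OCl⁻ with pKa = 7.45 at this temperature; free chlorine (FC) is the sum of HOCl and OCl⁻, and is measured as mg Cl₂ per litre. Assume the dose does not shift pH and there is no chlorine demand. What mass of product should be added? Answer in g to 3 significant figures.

[OCl⁻]/[HOCl] = 10^(pH − pKa) = 10^(7.25 − 7.45) = 0.631; fraction as HOCl = 1/(1 + 0.631) = 0.6131.
Free chlorine required for 1.96 ppm HOCl: 1.96 / 0.6131 = 3.197 ppm.
FC to add: 3.197 − 0.2 = 2.997 mg/L as Cl₂.
Cl₂ equivalent: 2.997 mg/L × 45,200 L = 135.4 g.
Product at 75.7% available Cl: 135.4 / 0.757 = 178.9 g.

179 g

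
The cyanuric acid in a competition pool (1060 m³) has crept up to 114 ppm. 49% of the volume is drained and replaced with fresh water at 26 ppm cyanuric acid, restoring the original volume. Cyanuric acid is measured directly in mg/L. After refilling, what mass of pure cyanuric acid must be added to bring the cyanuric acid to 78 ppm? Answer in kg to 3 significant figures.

7.55 kg

Volume: 1060 m³ = 1,060,000 L.
After draining 49% and refilling: 114 × 0.51 + 26 × 0.49 = 70.88 ppm.
Deficit to target: 78 − 70.88 = 7.12 mg/L.
Mass: 7.12 mg/L × 1,060,000 L = 7547 g cyanuric acid.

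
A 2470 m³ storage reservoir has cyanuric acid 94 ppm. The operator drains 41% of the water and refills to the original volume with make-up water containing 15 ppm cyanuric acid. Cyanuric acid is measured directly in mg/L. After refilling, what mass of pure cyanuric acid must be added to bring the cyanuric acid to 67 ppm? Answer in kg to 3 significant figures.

Volume: 2470 m³ = 2,470,000 L.
After draining 41% and refilling: 94 × 0.59 + 15 × 0.41 = 61.61 ppm.
Deficit to target: 67 − 61.61 = 5.39 mg/L.
Mass: 5.39 mg/L × 2,470,000 L = 13,310 g cyanuric acid.

13.3 kg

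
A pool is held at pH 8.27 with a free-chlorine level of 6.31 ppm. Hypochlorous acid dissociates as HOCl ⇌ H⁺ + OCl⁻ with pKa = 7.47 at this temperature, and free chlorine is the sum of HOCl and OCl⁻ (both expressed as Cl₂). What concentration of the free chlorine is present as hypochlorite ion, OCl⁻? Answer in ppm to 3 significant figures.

[OCl⁻]/[HOCl] = 10^(pH − pKa) = 10^(8.27 − 7.47) = 10^0.80 = 6.31.
Fraction as HOCl = 1 / (1 + 6.31) = 0.1368.
OCl⁻ = (1 − 0.1368) × 6.31 ppm = 5.447 ppm.

5.45 ppm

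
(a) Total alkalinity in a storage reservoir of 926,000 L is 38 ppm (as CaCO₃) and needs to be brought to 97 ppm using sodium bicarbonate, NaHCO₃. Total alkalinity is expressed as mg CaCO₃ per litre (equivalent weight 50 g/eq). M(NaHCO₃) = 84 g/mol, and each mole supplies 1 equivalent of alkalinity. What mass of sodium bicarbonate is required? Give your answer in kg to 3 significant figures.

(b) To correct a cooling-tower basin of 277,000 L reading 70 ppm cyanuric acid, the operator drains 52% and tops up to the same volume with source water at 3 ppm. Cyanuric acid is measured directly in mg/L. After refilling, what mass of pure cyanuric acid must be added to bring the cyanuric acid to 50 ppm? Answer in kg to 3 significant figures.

(a) Alkalinity to add: (97 − 38) = 59 mg/L as CaCO₃ × 926,000 L = 54,630 g as CaCO₃.
(a) Equivalents: 54,630 g ÷ 50 g/eq = 1093 eq.
(a) NaHCO₃ supplies 1 eq per mole → 1093 mol.
(a) Mass: 1093 mol × 84 g/mol = 91,790 g.

(b) After draining 52% and refilling: 70 × 0.48 + 3 × 0.52 = 35.16 ppm.
(b) Deficit to target: 50 − 35.16 = 14.84 mg/L.
(b) Mass: 14.84 mg/L × 277,000 L = 4111 g cyanuric acid.

(a) 91.8 kg; (b) 4.11 kg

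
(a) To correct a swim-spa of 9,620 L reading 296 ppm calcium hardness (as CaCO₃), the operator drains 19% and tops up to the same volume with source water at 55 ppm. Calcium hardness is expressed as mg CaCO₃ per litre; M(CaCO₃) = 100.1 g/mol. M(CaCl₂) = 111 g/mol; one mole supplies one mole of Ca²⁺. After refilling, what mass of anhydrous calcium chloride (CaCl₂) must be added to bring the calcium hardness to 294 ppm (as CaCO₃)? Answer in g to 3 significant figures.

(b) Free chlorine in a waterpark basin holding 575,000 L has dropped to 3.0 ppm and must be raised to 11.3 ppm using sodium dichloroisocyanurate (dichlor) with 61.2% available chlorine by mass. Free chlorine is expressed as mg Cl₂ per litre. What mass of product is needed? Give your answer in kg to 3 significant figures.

(a) 467 g; (b) 7.80 kg

(a) After draining 19% and refilling: 296 × 0.81 + 55 × 0.19 = 250.21 ppm.
(a) Deficit to target: 294 − 250.21 = 43.79 mg/L.
(a) As CaCO₃: 43.79 mg/L × 9,620 L = 421.3 g; ÷ 100.1 = 4.208 mol Ca²⁺.
(a) Mass: 4.208 × 111 = 467.1 g.

(b) Chlorine deficit: 11.3 − 3.0 = 8.3 ppm = 8.3 mg/L as Cl₂.
(b) Cl₂ equivalent needed: 8.3 mg/L × 575,000 L = 4,772,000 mg = 4772 g.
(b) Product at 61.2% available chlorine: 4772 / 0.612 = 7798 g.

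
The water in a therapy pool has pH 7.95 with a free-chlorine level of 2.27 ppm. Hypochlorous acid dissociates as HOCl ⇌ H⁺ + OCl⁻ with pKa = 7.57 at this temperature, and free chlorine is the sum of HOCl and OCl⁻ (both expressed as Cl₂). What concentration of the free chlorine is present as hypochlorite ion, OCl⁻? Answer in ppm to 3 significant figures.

[OCl⁻]/[HOCl] = 10^(pH − pKa) = 10^(7.95 − 7.57) = 10^0.38 = 2.399.
Fraction as HOCl = 1 / (1 + 2.399) = 0.2942.
OCl⁻ = (1 − 0.2942) × 2.27 ppm = 1.602 ppm.

1.60 ppm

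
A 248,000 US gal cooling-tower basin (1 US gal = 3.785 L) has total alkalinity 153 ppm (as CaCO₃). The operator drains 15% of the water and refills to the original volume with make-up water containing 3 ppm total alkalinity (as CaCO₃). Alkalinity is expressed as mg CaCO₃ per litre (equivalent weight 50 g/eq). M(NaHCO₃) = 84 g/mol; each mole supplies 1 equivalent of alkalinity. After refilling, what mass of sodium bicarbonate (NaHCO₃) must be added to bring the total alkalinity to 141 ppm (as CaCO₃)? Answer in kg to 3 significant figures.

Volume: 248,000 US gal × 3.785 L/gal = 938,680 L.
After draining 15% and refilling: 153 × 0.85 + 3 × 0.15 = 130.5 ppm.
Deficit to target: 141 − 130.5 = 10.5 mg/L.
As CaCO₃: 10.5 mg/L × 938,680 L = 9856 g; ÷ 50 g/eq ÷ 1 = 197.1 mol NaHCO₃.
Mass: 197.1 × 84 = 16,560 g.

16.6 kg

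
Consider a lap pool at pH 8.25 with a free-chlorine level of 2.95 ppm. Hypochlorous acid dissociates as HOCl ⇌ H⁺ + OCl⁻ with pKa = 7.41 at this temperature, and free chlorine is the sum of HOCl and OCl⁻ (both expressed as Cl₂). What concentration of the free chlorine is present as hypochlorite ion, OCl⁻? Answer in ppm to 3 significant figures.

[OCl⁻]/[HOCl] = 10^(pH − pKa) = 10^(8.25 − 7.41) = 10^0.84 = 6.918.
Fraction as HOCl = 1 / (1 + 6.918) = 0.1263.
OCl⁻ = (1 − 0.1263) × 2.95 ppm = 2.577 ppm.

2.58 ppm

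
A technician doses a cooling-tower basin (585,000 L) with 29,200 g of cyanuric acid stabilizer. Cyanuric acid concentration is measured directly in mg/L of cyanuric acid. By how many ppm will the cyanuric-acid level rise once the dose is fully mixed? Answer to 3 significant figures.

Rise: 29,200 g / 585,000 L × 1000 = 49.91 mg/L.

49.9 ppm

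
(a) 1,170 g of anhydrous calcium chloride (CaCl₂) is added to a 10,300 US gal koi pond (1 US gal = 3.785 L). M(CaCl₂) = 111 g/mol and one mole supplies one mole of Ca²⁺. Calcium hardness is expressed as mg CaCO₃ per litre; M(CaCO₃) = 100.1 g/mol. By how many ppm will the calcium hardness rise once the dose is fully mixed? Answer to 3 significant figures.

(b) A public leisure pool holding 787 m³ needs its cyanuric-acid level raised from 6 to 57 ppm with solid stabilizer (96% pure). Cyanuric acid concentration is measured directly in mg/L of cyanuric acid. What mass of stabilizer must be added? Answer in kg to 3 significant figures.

(a) Volume: 10,300 US gal × 3.785 L/gal = 38,986 L.
(a) Moles of Ca²⁺: 1,170 g ÷ 111 g/mol = 10.54 mol.
(a) As CaCO₃: 10.54 mol × 100.1 g/mol = 1055 g.
(a) Rise: 1055 g / 38,986 L × 1000 = 27.06 mg/L.

(b) Volume: 787 m³ = 787,000 L.
(b) CYA to add: (57 − 6) = 51 mg/L × 787,000 L = 40,140 g cyanuric acid.
(b) At 96% purity: 40,140 / 0.96 = 41,810 g product.

(a) 27.1 ppm; (b) 41.8 kg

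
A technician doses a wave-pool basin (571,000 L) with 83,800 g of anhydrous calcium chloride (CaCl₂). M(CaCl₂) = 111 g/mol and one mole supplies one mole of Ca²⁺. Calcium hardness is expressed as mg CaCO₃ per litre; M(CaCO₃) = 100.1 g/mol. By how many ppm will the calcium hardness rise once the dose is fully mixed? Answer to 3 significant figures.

132 ppm

Moles of Ca²⁺: 83,800 g ÷ 111 g/mol = 755 mol.
As CaCO₃: 755 mol × 100.1 g/mol = 75,570 g.
Rise: 75,570 g / 571,000 L × 1000 = 132.3 mg/L.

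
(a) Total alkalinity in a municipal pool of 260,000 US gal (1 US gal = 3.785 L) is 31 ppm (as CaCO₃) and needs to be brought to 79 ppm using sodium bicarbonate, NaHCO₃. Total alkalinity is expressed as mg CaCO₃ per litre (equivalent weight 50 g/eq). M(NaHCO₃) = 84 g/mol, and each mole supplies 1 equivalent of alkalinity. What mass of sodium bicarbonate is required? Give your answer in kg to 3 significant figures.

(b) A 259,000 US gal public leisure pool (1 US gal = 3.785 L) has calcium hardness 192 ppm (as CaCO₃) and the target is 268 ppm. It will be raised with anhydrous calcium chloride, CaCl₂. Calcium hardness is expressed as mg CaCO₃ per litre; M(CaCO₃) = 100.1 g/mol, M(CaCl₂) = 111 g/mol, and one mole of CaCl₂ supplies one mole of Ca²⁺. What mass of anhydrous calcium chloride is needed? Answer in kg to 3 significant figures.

(a) Volume: 260,000 US gal × 3.785 L/gal = 984,100 L.
(a) Alkalinity to add: (79 − 31) = 48 mg/L as CaCO₃ × 984,100 L = 47,240 g as CaCO₃.
(a) Equivalents: 47,240 g ÷ 50 g/eq = 944.7 eq.
(a) NaHCO₃ supplies 1 eq per mole → 944.7 mol.
(a) Mass: 944.7 mol × 84 g/mol = 79,360 g.

(b) Volume: 259,000 US gal × 3.785 L/gal = 980,315 L.
(b) Hardness to add: (268 − 192) = 76 mg/L as CaCO₃ × 980,315 L = 74,500 g as CaCO₃.
(b) Moles of Ca²⁺ (1 mol Ca²⁺ ≡ 1 mol CaCO₃): 74,500 / 100.1 g/mol = 744.3 mol.
(b) Mass of CaCl₂: 744.3 × 111 = 82,620 g.

(a) 79.4 kg; (b) 82.6 kg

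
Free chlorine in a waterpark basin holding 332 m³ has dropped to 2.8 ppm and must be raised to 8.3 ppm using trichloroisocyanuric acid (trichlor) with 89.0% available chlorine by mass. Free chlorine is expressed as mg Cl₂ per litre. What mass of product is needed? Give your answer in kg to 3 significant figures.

Volume: 332 m³ = 332,000 L.
Chlorine deficit: 8.3 − 2.8 = 5.5 ppm = 5.5 mg/L as Cl₂.
Cl₂ equivalent needed: 5.5 mg/L × 332,000 L = 1,826,000 mg = 1826 g.
Product at 89.0% available chlorine: 1826 / 0.89 = 2052 g.

2.05 kg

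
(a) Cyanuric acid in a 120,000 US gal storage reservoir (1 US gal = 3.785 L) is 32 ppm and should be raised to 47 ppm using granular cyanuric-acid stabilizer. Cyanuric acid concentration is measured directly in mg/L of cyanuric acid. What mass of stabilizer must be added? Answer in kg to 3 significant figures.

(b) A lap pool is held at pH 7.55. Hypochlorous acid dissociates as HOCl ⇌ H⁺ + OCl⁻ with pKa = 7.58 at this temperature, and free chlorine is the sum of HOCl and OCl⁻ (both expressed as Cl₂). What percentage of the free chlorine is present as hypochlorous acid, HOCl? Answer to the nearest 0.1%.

(a) 6.81 kg; (b) 51.7%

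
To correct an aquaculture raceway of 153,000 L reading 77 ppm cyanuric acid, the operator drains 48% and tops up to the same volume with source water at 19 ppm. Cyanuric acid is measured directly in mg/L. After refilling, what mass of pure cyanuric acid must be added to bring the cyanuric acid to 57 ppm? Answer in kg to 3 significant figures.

After draining 48% and refilling: 77 × 0.52 + 19 × 0.48 = 49.16 ppm.
Deficit to target: 57 − 49.16 = 7.84 mg/L.
Mass: 7.84 mg/L × 153,000 L = 1200 g cyanuric acid.

1.20 kg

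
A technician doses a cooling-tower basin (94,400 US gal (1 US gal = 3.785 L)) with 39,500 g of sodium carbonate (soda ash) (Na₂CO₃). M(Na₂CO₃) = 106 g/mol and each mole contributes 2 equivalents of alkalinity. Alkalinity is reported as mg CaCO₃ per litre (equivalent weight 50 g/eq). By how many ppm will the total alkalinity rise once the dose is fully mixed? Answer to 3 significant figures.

104 ppm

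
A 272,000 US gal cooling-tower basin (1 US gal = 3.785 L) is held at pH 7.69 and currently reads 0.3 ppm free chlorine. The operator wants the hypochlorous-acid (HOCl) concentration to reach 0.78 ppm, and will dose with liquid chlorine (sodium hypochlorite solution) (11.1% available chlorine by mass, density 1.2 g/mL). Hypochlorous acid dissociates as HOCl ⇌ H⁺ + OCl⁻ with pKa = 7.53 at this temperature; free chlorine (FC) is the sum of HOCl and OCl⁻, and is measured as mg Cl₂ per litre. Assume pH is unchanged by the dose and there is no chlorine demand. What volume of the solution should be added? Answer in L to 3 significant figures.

Volume: 272,000 US gal × 3.785 L/gal = 1,029,520 L.
[OCl⁻]/[HOCl] = 10^(pH − pKa) = 10^(7.69 − 7.53) = 1.445; fraction as HOCl = 1/(1 + 1.445) = 0.4089.
Free chlorine required for 0.78 ppm HOCl: 0.78 / 0.4089 = 1.907 ppm.
FC to add: 1.907 − 0.3 = 1.607 mg/L as Cl₂.
Cl₂ equivalent: 1.607 mg/L × 1,029,520 L = 1655 g.
Product at 11.1% available Cl: 1655 / 0.111 = 14,910 g.
Volume: 14,910 g ÷ 1.2 g/mL = 12,420 mL.

12.4 L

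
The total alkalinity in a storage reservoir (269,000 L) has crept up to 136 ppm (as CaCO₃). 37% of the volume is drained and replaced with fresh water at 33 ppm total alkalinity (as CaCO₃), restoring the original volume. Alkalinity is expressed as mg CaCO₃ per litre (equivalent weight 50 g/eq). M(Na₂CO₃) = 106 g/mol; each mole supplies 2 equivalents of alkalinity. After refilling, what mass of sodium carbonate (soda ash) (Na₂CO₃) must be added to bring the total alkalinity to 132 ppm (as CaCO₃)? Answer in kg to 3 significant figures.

After draining 37% and refilling: 136 × 0.63 + 33 × 0.37 = 97.89 ppm.
Deficit to target: 132 − 97.89 = 34.11 mg/L.
As CaCO₃: 34.11 mg/L × 269,000 L = 9176 g; ÷ 50 g/eq ÷ 2 = 91.76 mol Na₂CO₃.
Mass: 91.76 × 106 = 9726 g.

9.73 kg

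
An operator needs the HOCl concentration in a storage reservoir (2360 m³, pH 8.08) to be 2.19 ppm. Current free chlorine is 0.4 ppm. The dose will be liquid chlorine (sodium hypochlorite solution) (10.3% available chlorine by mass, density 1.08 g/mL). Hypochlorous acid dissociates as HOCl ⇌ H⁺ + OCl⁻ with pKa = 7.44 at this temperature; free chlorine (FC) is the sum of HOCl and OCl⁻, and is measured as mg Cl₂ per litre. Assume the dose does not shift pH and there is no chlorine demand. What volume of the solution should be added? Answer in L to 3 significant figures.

241 L

Volume: 2360 m³ = 2,360,000 L.
[OCl⁻]/[HOCl] = 10^(pH − pKa) = 10^(8.08 − 7.44) = 4.365; fraction as HOCl = 1/(1 + 4.365) = 0.1864.
Free chlorine required for 2.19 ppm HOCl: 2.19 / 0.1864 = 11.75 ppm.
FC to add: 11.75 − 0.4 = 11.35 mg/L as Cl₂.
Cl₂ equivalent: 11.35 mg/L × 2,360,000 L = 26,790 g.
Product at 10.3% available Cl: 26,790 / 0.103 = 260,100 g.
Volume: 260,100 g ÷ 1.08 g/mL = 240,800 mL.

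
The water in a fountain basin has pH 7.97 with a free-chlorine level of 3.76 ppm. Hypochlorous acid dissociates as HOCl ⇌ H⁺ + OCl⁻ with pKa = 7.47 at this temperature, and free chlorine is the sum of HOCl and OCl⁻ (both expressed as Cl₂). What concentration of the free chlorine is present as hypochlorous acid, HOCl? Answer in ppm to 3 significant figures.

[OCl⁻]/[HOCl] = 10^(pH − pKa) = 10^(7.97 − 7.47) = 10^0.50 = 3.162.
Fraction as HOCl = 1 / (1 + 3.162) = 0.2403.
HOCl = 0.2403 × 3.76 ppm = 0.9034 ppm.

0.903 ppm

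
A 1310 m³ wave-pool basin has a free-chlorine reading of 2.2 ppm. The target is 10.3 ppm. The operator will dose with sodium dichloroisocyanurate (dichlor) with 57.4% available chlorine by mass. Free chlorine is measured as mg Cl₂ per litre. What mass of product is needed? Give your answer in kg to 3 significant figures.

Volume: 1310 m³ = 1,310,000 L.
Chlorine deficit: 10.3 − 2.2 = 8.1 ppm = 8.1 mg/L as Cl₂.
Cl₂ equivalent needed: 8.1 mg/L × 1,310,000 L = 10,610,000 mg = 10,610 g.
Product at 57.4% available chlorine: 10,610 / 0.574 = 18,490 g.

18.5 kg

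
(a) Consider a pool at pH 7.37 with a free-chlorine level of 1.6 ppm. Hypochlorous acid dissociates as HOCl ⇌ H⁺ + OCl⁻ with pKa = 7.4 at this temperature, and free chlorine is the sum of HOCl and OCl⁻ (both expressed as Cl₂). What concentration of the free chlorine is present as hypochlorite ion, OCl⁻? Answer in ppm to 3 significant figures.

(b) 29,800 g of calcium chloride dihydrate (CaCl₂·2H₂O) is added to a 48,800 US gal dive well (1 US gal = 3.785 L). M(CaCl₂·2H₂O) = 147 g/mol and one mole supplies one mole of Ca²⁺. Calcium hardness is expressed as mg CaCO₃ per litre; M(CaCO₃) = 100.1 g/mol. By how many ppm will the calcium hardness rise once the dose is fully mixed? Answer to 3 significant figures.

(a) 0.772 ppm; (b) 110 ppm

(a) [OCl⁻]/[HOCl] = 10^(pH − pKa) = 10^(7.37 − 7.4) = 10^-0.03 = 0.9333.
(a) Fraction as HOCl = 1 / (1 + 0.9333) = 0.5173.
(a) OCl⁻ = (1 − 0.5173) × 1.6 ppm = 0.7724 ppm.

(b) Volume: 48,800 US gal × 3.785 L/gal = 184,708 L.
(b) Moles of Ca²⁺: 29,800 g ÷ 147 g/mol = 202.7 mol.
(b) As CaCO₃: 202.7 mol × 100.1 g/mol = 20,290 g.
(b) Rise: 20,290 g / 184,708 L × 1000 = 109.9 mg/L.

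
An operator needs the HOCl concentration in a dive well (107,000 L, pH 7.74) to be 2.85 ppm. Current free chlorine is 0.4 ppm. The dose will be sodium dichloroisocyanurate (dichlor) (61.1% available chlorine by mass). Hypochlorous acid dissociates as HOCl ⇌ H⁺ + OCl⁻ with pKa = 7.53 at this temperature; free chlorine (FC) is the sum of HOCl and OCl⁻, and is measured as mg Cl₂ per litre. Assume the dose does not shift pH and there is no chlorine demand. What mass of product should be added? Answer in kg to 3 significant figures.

1.24 kg

[OCl⁻]/[HOCl] = 10^(pH − pKa) = 10^(7.74 − 7.53) = 1.622; fraction as HOCl = 1/(1 + 1.622) = 0.3814.
Free chlorine required for 2.85 ppm HOCl: 2.85 / 0.3814 = 7.472 ppm.
FC to add: 7.472 − 0.4 = 7.072 mg/L as Cl₂.
Cl₂ equivalent: 7.072 mg/L × 107,000 L = 756.7 g.
Product at 61.1% available Cl: 756.7 / 0.611 = 1238 g.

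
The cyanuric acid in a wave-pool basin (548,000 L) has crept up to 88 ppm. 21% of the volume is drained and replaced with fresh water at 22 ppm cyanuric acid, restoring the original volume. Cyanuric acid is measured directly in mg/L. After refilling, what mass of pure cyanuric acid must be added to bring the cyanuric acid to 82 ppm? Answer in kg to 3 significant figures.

4.31 kg

After draining 21% and refilling: 88 × 0.79 + 22 × 0.21 = 74.14 ppm.
Deficit to target: 82 − 74.14 = 7.86 mg/L.
Mass: 7.86 mg/L × 548,000 L = 4307 g cyanuric acid.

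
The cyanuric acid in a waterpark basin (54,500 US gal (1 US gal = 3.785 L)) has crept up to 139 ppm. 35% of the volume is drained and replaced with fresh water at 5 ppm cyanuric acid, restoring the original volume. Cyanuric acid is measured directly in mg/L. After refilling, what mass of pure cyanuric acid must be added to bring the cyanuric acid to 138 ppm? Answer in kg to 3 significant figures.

Volume: 54,500 US gal × 3.785 L/gal = 206,282 L.
After draining 35% and refilling: 139 × 0.65 + 5 × 0.35 = 92.1 ppm.
Deficit to target: 138 − 92.1 = 45.9 mg/L.
Mass: 45.9 mg/L × 206,282 L = 9468 g cyanuric acid.

9.47 kg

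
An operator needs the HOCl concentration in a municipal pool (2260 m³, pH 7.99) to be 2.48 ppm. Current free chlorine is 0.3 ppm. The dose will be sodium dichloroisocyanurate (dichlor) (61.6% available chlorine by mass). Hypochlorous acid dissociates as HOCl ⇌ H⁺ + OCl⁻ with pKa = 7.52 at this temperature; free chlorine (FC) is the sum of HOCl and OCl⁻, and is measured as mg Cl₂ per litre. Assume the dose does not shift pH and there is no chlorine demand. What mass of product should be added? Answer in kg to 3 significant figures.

34.9 kg

Volume: 2260 m³ = 2,260,000 L.
[OCl⁻]/[HOCl] = 10^(pH − pKa) = 10^(7.99 − 7.52) = 2.951; fraction as HOCl = 1/(1 + 2.951) = 0.2531.
Free chlorine required for 2.48 ppm HOCl: 2.48 / 0.2531 = 9.799 ppm.
FC to add: 9.799 − 0.3 = 9.499 mg/L as Cl₂.
Cl₂ equivalent: 9.499 mg/L × 2,260,000 L = 21,470 g.
Product at 61.6% available Cl: 21,470 / 0.616 = 34,850 g.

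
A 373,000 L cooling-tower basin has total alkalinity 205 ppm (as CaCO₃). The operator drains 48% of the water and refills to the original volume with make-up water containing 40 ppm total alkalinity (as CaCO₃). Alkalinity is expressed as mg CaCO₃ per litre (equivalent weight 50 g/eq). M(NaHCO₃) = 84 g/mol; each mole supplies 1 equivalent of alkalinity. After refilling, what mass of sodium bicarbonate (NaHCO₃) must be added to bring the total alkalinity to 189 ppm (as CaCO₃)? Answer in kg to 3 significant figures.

39.6 kg

After draining 48% and refilling: 205 × 0.52 + 40 × 0.48 = 125.8 ppm.
Deficit to target: 189 − 125.8 = 63.2 mg/L.
As CaCO₃: 63.2 mg/L × 373,000 L = 23,570 g; ÷ 50 g/eq ÷ 1 = 471.5 mol NaHCO₃.
Mass: 471.5 × 84 = 39,600 g.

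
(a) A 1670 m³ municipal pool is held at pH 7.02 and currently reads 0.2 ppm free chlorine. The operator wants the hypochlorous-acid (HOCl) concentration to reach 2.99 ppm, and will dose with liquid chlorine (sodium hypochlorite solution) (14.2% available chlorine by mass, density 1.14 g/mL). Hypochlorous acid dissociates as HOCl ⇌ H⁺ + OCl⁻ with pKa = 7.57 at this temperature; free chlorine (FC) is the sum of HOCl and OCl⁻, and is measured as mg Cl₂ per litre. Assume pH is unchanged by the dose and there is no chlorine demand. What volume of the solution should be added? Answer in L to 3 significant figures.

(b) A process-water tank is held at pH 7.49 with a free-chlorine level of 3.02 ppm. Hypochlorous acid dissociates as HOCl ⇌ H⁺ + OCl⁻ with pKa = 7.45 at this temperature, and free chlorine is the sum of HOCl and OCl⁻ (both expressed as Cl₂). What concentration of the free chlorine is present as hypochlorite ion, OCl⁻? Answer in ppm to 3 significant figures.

(a) 37.5 L; (b) 1.58 ppm

(a) Volume: 1670 m³ = 1,670,000 L.
(a) [OCl⁻]/[HOCl] = 10^(pH − pKa) = 10^(7.02 − 7.57) = 0.2818; fraction as HOCl = 1/(1 + 0.2818) = 0.7801.
(a) Free chlorine required for 2.99 ppm HOCl: 2.99 / 0.7801 = 3.833 ppm.
(a) FC to add: 3.833 − 0.2 = 3.633 mg/L as Cl₂.
(a) Cl₂ equivalent: 3.633 mg/L × 1,670,000 L = 6067 g.
(a) Product at 14.2% available Cl: 6067 / 0.142 = 42,720 g.
(a) Volume: 42,720 g ÷ 1.14 g/mL = 37,480 mL.

(b) [OCl⁻]/[HOCl] = 10^(pH − pKa) = 10^(7.49 − 7.45) = 10^0.04 = 1.096.
(b) Fraction as HOCl = 1 / (1 + 1.096) = 0.477.
(b) OCl⁻ = (1 − 0.477) × 3.02 ppm = 1.579 ppm.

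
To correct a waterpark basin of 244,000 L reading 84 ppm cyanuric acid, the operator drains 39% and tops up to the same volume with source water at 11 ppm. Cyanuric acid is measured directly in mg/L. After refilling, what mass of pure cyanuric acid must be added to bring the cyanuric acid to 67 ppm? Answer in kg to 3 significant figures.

2.80 kg

After draining 39% and refilling: 84 × 0.61 + 11 × 0.39 = 55.53 ppm.
Deficit to target: 67 − 55.53 = 11.47 mg/L.
Mass: 11.47 mg/L × 244,000 L = 2799 g cyanuric acid.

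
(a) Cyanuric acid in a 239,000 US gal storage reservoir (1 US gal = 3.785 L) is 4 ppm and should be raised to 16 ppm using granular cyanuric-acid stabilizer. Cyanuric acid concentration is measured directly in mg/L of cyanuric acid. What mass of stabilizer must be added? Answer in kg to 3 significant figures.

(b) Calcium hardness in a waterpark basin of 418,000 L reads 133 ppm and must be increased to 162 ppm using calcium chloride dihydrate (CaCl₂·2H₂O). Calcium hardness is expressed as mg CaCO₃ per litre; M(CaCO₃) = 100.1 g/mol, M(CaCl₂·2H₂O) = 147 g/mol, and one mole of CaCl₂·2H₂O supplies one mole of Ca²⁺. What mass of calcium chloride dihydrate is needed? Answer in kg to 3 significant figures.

(a) 10.9 kg; (b) 17.8 kg

(a) Volume: 239,000 US gal × 3.785 L/gal = 904,615 L.
(a) CYA to add: (16 − 4) = 12 mg/L × 904,615 L = 10,860 g cyanuric acid.

(b) Hardness to add: (162 − 133) = 29 mg/L as CaCO₃ × 418,000 L = 12,120 g as CaCO₃.
(b) Moles of Ca²⁺ (1 mol Ca²⁺ ≡ 1 mol CaCO₃): 12,120 / 100.1 g/mol = 121.1 mol.
(b) Mass of CaCl₂·2H₂O: 121.1 × 147 = 17,800 g.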